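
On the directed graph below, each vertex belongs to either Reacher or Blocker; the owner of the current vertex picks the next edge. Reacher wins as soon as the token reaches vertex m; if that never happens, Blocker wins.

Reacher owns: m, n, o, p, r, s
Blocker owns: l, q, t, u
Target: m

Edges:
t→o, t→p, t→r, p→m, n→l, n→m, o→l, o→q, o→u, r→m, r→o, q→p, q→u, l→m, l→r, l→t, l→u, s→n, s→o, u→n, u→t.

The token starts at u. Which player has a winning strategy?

A0 = {m}
A1: add {n, p, r} — n (Reacher) has n→m; p (Reacher) has p→m; r (Reacher) has r→m.
A2: add {s} — s (Reacher) has s→n.
A3 = A2; e.g. l (Blocker) can still go to t. Fixed point.
u never enters the attractor, so Blocker can avoid the target forever.

Blocker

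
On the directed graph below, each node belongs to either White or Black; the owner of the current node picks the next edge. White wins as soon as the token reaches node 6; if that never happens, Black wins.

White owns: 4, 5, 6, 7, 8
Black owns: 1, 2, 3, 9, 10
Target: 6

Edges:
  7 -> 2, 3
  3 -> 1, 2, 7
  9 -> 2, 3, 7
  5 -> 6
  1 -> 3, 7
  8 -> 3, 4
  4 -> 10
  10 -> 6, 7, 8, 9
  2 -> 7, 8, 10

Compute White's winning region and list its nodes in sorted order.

5, 6

A0 = {6}
A1: add {5} — 5 (White) has 5→6.
A2 = A1; e.g. 1 (Black) can still go to 3. Fixed point.
White's winning region = {5, 6}.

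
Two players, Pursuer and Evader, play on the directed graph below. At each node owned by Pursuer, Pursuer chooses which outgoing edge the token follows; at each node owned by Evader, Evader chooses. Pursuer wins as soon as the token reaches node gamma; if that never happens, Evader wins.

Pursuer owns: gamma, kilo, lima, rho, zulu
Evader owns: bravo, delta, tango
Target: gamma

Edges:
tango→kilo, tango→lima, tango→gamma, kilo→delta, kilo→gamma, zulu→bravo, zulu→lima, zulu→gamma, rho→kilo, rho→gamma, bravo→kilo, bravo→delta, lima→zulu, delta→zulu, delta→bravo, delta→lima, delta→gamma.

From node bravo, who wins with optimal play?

A0 = {gamma}
A1: add {kilo, rho, zulu} — kilo (Pursuer) has kilo→gamma; zulu (Pursuer) has zulu→gamma; rho (Pursuer) has rho→gamma.
A2: add {lima} — lima (Pursuer) has lima→zulu.
A3: add {tango} — tango (Evader): all of {kilo, lima, gamma} already in.
A4 = A3; e.g. bravo (Evader) can still go to delta. Fixed point.
bravo never enters the attractor, so Evader can avoid the target forever.

Evader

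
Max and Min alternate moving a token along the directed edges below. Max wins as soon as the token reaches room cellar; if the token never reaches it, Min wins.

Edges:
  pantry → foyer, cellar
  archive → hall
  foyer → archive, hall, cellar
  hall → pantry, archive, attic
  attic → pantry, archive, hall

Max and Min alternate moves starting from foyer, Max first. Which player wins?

Track states (vertex, player-to-move).
A0 = {(cellar,Max), (cellar,Min)}
A1: add {(pantry,Max), (foyer,Max)}.
(foyer,Max) ∈ A1 ⇒ Max forces the target.

Max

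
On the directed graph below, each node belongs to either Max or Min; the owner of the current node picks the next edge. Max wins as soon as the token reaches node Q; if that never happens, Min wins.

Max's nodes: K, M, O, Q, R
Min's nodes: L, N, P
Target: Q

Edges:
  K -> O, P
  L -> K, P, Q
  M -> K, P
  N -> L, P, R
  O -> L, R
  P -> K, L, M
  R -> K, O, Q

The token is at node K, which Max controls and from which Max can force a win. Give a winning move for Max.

O

A0 = {Q}
A1: add {R} — R (Max) has R→Q.
A2: add {O} — O (Max) has O→R.
A3: add {K} — K (Max) has K→O.
A4: add {M} — M (Max) has M→K.
A5 = A4; e.g. L (Min) can still go to P. Fixed point.
From K, successor O is in the attractor (rank 2); the other successor P is not.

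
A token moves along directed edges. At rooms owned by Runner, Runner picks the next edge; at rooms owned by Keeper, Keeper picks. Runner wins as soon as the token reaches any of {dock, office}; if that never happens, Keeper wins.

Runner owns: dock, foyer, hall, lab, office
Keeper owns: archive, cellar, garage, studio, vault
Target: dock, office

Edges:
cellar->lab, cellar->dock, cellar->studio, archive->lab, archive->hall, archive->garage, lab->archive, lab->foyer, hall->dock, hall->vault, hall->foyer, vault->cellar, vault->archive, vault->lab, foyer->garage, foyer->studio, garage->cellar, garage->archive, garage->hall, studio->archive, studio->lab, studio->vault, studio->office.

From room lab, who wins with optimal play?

Keeper

A0 = {dock, office}
A1: add {hall} — hall (Runner) has hall→dock.
A2 = A1; e.g. cellar (Keeper) can still go to lab. Fixed point.
lab never enters the attractor, so Keeper can avoid the target forever.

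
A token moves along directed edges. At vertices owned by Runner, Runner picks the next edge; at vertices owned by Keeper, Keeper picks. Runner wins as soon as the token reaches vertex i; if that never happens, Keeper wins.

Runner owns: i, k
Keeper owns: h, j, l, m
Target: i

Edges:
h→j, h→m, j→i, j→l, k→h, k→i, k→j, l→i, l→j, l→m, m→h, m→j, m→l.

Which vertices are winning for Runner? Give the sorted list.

A0 = {i}
A1: add {k} — k (Runner) has k→i.
A2 = A1; e.g. h (Keeper) can still go to j. Fixed point.
Runner's winning region = {i, k}.

i, k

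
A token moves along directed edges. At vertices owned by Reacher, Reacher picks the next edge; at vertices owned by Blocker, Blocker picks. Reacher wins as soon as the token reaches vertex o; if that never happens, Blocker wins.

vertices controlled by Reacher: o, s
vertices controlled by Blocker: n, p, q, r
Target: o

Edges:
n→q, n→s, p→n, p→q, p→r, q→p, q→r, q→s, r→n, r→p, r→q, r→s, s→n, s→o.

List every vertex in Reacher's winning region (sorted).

o, s

A0 = {o}
A1: add {s} — s (Reacher) has s→o.
A2 = A1; e.g. n (Blocker) can still go to q. Fixed point.
Reacher's winning region = {o, s}.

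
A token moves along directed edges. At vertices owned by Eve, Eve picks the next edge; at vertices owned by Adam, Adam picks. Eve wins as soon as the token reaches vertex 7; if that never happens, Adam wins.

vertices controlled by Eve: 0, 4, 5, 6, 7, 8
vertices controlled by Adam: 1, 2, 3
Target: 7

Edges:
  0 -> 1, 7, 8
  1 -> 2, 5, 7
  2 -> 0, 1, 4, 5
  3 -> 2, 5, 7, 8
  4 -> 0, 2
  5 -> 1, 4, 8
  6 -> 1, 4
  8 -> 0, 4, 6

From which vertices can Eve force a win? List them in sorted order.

A0 = {7}
A1: add {0} — 0 (Eve) has 0→7.
A2: add {4, 8} — 4 (Eve) has 4→0; 8 (Eve) has 8→0.
A3: add {5, 6} — 5 (Eve) has 5→4; 6 (Eve) has 6→4.
A4 = A3; e.g. 1 (Adam) can still go to 2. Fixed point.
Eve's winning region = {0, 4, 5, 6, 7, 8}.

0, 4, 5, 6, 7, 8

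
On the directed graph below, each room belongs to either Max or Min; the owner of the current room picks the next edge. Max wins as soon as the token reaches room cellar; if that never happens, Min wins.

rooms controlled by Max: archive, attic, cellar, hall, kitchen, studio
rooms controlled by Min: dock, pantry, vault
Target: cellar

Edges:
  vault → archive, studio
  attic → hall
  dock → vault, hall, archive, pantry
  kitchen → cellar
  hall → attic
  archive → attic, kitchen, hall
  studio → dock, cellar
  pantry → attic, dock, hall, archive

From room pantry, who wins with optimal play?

Min

A0 = {cellar}
A1: add {kitchen, studio} — kitchen (Max) has kitchen→cellar; studio (Max) has studio→cellar.
A2: add {archive} — archive (Max) has archive→kitchen.
A3: add {vault} — vault (Min): all of {archive, studio} already in.
A4 = A3; e.g. attic (Max) has no edge into A3. Fixed point.
pantry never enters the attractor, so Min can avoid the target forever.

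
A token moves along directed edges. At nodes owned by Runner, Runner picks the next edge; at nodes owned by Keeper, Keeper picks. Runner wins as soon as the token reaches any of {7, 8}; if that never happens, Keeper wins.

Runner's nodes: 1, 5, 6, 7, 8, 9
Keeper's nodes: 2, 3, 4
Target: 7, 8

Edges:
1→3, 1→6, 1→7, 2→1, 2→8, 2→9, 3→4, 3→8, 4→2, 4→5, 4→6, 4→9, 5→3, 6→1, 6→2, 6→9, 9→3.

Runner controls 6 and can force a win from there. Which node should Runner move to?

1

A0 = {7, 8}
A1: add {1} — 1 (Runner) has 1→7.
A2: add {6} — 6 (Runner) has 6→1.
A3 = A2; e.g. 2 (Keeper) can still go to 9. Fixed point.
From 6, successor 1 is in the attractor (rank 1); the other successors 2, 9 are not.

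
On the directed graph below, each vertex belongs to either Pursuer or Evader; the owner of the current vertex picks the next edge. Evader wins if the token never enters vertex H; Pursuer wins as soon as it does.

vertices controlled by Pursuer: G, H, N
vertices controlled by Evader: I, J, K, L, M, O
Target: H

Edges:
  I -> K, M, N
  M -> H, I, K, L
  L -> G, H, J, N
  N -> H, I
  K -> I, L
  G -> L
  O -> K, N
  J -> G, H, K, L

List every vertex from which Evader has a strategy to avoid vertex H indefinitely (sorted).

A0 = {H}
A1: add {N} — N (Pursuer) has N→H.
A2 = A1; e.g. G (Pursuer) has no edge into A1. Fixed point.
Pursuer's attractor = {H, N}; Evader avoids the target exactly from the complement.

G, I, J, K, L, M, O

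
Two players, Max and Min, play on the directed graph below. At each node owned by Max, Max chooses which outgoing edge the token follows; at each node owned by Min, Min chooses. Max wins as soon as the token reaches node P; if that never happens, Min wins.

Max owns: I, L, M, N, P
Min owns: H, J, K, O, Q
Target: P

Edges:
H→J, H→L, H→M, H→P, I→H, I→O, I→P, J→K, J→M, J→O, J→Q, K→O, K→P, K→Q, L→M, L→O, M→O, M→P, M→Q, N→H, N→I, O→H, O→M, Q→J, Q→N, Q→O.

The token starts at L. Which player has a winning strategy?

A0 = {P}
A1: add {I, M} — I (Max) has I→P; M (Max) has M→P.
A2: add {L, N} — L (Max) has L→M; N (Max) has N→I.
A3 = A2; e.g. H (Min) can still go to J. Fixed point.
L ∈ A2, so Max can force the target.

Max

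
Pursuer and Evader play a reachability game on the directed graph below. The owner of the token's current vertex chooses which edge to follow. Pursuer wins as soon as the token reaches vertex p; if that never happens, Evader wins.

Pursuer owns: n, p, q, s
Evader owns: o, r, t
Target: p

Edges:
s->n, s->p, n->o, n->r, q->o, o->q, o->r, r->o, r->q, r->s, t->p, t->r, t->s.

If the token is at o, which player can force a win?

A0 = {p}
A1: add {s} — s (Pursuer) has s→p.
A2 = A1; e.g. n (Pursuer) has no edge into A1. Fixed point.
o never enters the attractor, so Evader can avoid the target forever.

Evader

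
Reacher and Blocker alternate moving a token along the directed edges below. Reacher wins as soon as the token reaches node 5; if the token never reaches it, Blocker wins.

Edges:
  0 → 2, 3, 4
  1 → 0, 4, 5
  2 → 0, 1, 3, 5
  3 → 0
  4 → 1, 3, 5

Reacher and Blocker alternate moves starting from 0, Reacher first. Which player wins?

Track states (vertex, player-to-move).
A0 = {(5,Reacher), (5,Blocker)}
A1: add {(1,Reacher), (2,Reacher), (4,Reacher)}.
A2 = A1; e.g. (0,Reacher) stays out. (0,Reacher) never enters ⇒ Blocker avoids the target.

Blocker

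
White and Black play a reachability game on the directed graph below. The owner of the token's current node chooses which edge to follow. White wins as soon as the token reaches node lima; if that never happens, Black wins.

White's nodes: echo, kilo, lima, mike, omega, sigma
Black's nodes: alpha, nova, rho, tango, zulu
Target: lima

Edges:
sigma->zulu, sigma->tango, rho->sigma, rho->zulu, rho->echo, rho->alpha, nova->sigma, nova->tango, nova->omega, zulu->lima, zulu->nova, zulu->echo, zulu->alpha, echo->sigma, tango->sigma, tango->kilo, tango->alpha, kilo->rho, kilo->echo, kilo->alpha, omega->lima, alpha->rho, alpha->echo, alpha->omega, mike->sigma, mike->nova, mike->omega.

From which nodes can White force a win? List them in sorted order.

A0 = {lima}
A1: add {omega} — omega (White) has omega→lima.
A2: add {mike} — mike (White) has mike→omega.
A3 = A2; e.g. sigma (White) has no edge into A2. Fixed point.
White's winning region = {lima, mike, omega}.

lima, mike, omega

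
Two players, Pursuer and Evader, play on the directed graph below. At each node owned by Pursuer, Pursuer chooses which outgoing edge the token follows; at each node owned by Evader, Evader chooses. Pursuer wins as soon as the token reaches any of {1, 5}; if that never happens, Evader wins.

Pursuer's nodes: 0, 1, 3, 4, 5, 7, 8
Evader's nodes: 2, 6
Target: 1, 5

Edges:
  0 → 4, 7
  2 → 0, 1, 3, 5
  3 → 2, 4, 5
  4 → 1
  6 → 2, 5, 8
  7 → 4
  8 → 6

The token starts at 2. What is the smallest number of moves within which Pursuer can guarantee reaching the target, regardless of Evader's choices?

3

A0 = {1, 5}
A1: add {3, 4} — 3 (Pursuer) has 3→5; 4 (Pursuer) has 4→1.
A2: add {0, 7} — 0 (Pursuer) has 0→4; 7 (Pursuer) has 7→4.
A3: add {2} — 2 (Evader): all of {0, 1, 3, 5} already in.
A4 = A3; e.g. 6 (Evader) can still go to 8. Fixed point.
2 enters the attractor at level 3, so Pursuer can force the target in 3 moves from there.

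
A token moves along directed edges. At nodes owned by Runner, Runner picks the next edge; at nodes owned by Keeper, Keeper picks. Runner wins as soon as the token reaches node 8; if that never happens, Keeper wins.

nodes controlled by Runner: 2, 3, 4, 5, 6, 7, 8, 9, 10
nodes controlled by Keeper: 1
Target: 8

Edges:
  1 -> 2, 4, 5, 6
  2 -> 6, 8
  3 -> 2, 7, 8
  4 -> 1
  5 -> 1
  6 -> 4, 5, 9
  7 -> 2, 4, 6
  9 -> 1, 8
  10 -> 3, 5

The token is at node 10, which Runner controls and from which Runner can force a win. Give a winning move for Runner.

3

A0 = {8}
A1: add {2, 3, 9} — 2 (Runner) has 2→8; 3 (Runner) has 3→8; 9 (Runner) has 9→8.
A2: add {6, 7, 10} — 6 (Runner) has 6→9; 7 (Runner) has 7→2; 10 (Runner) has 10→3.
A3 = A2; e.g. 1 (Keeper) can still go to 4. Fixed point.
From 10, successor 3 is in the attractor (rank 1); the other successor 5 is not.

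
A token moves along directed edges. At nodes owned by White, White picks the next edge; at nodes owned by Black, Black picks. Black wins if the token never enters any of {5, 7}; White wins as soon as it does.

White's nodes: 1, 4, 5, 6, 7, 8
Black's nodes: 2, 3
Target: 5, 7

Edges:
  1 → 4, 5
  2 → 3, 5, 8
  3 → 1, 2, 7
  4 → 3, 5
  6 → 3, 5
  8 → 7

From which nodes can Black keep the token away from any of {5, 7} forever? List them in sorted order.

2, 3

A0 = {5, 7}
A1: add {1, 4, 6, 8} — 1 (White) has 1→5; 4 (White) has 4→5; 6 (White) has 6→5; 8 (White) has 8→7.
A2 = A1; e.g. 2 (Black) can still go to 3. Fixed point.
White's attractor = {1, 4, 5, 6, 7, 8}; Black avoids the target exactly from the complement.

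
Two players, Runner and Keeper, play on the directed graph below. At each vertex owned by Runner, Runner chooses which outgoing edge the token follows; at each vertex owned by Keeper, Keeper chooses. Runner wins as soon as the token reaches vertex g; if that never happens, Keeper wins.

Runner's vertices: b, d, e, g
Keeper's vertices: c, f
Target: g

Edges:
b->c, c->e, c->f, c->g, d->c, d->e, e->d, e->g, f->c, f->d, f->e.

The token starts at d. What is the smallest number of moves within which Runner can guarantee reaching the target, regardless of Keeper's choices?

A0 = {g}
A1: add {e} — e (Runner) has e→g.
A2: add {d} — d (Runner) has d→e.
A3 = A2; e.g. b (Runner) has no edge into A2. Fixed point.
d enters the attractor at level 2, so Runner can force the target in 2 moves from there.

2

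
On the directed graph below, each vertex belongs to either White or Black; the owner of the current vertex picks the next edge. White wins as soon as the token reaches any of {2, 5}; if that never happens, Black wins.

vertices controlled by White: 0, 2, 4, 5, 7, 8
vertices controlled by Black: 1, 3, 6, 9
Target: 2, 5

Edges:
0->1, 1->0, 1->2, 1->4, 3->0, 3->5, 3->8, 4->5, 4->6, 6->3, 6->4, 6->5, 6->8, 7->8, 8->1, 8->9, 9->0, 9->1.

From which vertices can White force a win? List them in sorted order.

2, 4, 5

A0 = {2, 5}
A1: add {4} — 4 (White) has 4→5.
A2 = A1; e.g. 0 (White) has no edge into A1. Fixed point.
White's winning region = {2, 4, 5}.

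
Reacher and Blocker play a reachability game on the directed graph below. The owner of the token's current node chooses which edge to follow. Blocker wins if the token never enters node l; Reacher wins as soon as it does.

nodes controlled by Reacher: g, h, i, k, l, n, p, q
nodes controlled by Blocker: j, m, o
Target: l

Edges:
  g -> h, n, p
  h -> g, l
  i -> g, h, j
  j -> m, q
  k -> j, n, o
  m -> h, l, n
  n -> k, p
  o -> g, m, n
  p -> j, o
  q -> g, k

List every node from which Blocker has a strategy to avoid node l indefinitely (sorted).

j, k, m, n, o, p

A0 = {l}
A1: add {h} — h (Reacher) has h→l.
A2: add {g, i} — g (Reacher) has g→h; i (Reacher) has i→h.
A3: add {q} — q (Reacher) has q→g.
A4 = A3; e.g. j (Blocker) can still go to m. Fixed point.
Reacher's attractor = {g, h, i, l, q}; Blocker avoids the target exactly from the complement.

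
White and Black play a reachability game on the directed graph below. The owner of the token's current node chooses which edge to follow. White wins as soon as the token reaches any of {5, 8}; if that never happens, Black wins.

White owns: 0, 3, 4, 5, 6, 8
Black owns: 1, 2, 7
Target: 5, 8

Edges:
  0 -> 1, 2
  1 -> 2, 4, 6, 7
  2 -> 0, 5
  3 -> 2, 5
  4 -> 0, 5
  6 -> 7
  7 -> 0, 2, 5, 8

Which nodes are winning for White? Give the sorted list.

A0 = {5, 8}
A1: add {3, 4} — 3 (White) has 3→5; 4 (White) has 4→5.
A2 = A1; e.g. 0 (White) has no edge into A1. Fixed point.
White's winning region = {3, 4, 5, 8}.

3, 4, 5, 8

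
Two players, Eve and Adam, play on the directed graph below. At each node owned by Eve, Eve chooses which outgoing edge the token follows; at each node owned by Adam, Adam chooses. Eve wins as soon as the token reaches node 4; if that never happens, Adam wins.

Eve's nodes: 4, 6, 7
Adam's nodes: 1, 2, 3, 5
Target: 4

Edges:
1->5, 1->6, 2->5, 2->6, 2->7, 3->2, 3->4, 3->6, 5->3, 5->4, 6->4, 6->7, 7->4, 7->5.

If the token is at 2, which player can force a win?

A0 = {4}
A1: add {6, 7} — 6 (Eve) has 6→4; 7 (Eve) has 7→4.
A2 = A1; e.g. 1 (Adam) can still go to 5. Fixed point.
2 never enters the attractor, so Adam can avoid the target forever.

Adam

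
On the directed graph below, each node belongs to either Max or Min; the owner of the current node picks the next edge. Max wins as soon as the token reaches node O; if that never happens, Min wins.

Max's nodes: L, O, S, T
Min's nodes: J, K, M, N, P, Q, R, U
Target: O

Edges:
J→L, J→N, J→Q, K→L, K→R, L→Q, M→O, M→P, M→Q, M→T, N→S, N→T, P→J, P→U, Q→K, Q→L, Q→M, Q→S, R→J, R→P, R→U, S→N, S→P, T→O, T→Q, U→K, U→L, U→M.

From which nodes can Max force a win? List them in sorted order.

A0 = {O}
A1: add {T} — T (Max) has T→O.
A2 = A1; e.g. J (Min) can still go to L. Fixed point.
Max's winning region = {O, T}.

O, T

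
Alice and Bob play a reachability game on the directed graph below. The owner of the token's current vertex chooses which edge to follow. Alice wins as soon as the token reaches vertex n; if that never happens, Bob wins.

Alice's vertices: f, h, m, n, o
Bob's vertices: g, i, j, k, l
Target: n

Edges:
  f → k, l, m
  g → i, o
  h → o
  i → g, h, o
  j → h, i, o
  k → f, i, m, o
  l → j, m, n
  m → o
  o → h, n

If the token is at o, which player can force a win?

Alice

A0 = {n}
A1: add {o} — o (Alice) has o→n.
o ∈ A1, so Alice can force the target.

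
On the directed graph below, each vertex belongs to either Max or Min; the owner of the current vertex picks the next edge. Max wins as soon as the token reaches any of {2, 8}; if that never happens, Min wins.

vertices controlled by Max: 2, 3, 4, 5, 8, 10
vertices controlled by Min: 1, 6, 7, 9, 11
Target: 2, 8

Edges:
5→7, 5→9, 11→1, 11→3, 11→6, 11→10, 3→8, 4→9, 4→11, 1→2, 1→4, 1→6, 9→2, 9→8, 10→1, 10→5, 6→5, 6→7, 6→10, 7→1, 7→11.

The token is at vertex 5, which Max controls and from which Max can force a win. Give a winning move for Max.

A0 = {2, 8}
A1: add {3, 9} — 3 (Max) has 3→8; 9 (Min): all of {2, 8} already in.
A2: add {4, 5} — 4 (Max) has 4→9; 5 (Max) has 5→9.
A3: add {10} — 10 (Max) has 10→5.
A4 = A3; e.g. 1 (Min) can still go to 6. Fixed point.
From 5, successor 9 is in the attractor (rank 1); the other successor 7 is not.

9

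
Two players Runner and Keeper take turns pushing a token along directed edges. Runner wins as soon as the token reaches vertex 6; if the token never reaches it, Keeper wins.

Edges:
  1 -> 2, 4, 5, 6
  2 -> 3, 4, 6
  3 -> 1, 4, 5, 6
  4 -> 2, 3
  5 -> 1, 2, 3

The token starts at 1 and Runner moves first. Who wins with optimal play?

Runner

Track states (vertex, player-to-move).
A0 = {(6,Runner), (6,Keeper)}
A1: add {(1,Runner), (2,Runner), (3,Runner)}.
(1,Runner) ∈ A1 ⇒ Runner forces the target.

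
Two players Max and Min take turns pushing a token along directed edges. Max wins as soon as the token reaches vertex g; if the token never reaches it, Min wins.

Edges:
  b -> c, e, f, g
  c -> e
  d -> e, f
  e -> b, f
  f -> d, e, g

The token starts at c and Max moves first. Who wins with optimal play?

Max

Track states (vertex, player-to-move).
A0 = {(g,Max), (g,Min)}
A1: add {(b,Max), (f,Max)}.
A2: add {(e,Min)}.
A3: add {(c,Max), (d,Max)}.
(c,Max) ∈ A3 ⇒ Max forces the target.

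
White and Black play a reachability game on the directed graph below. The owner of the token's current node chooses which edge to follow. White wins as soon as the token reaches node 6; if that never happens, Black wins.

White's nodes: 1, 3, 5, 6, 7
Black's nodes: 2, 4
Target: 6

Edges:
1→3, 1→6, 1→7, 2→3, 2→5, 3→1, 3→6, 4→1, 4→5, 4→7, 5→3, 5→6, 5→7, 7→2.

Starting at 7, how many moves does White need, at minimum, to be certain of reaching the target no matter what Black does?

3

A0 = {6}
A1: add {1, 3, 5} — 1 (White) has 1→6; 3 (White) has 3→6; 5 (White) has 5→6.
A2: add {2} — 2 (Black): all of {3, 5} already in.
A3: add {7} — 7 (White) has 7→2.
7 enters the attractor at level 3, so White can force the target in 3 moves from there.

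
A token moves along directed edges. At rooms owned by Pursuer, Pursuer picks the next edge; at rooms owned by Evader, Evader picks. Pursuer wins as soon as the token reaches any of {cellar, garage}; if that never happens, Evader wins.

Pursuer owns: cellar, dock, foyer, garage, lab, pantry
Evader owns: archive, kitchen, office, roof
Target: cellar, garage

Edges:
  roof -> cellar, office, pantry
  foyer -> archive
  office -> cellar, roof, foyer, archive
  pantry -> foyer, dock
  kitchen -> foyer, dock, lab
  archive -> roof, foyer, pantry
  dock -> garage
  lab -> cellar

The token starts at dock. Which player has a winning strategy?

Pursuer

A0 = {cellar, garage}
A1: add {dock, lab} — dock (Pursuer) has dock→garage; lab (Pursuer) has lab→cellar.
dock ∈ A1, so Pursuer can force the target.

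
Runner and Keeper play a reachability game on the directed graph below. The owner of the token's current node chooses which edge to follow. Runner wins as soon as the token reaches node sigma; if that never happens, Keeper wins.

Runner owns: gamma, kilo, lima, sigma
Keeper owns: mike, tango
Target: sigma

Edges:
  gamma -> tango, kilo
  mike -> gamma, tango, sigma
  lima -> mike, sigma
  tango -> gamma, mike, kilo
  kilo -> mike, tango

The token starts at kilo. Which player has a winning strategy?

Keeper

A0 = {sigma}
A1: add {lima} — lima (Runner) has lima→sigma.
A2 = A1; e.g. gamma (Runner) has no edge into A1. Fixed point.
kilo never enters the attractor, so Keeper can avoid the target forever.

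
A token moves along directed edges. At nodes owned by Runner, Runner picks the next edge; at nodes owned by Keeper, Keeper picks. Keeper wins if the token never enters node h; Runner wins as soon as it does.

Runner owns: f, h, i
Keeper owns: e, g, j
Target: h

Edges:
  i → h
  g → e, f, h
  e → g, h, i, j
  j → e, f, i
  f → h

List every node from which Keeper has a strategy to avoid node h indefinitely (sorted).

A0 = {h}
A1: add {f, i} — f (Runner) has f→h; i (Runner) has i→h.
A2 = A1; e.g. e (Keeper) can still go to g. Fixed point.
Runner's attractor = {f, h, i}; Keeper avoids the target exactly from the complement.

e, g, j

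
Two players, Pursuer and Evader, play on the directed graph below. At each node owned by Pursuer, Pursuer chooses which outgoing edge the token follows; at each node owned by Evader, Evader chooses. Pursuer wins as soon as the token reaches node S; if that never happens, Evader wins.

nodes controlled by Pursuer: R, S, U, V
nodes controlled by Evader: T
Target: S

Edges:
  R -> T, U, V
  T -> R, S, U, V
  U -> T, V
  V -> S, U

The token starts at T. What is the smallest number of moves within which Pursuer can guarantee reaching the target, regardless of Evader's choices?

A0 = {S}
A1: add {V} — V (Pursuer) has V→S.
A2: add {R, U} — R (Pursuer) has R→V; U (Pursuer) has U→V.
A3: add {T} — T (Evader): all of {R, S, U, V} already in.
A3 = all vertices. Fixed point.
T enters the attractor at level 3, so Pursuer can force the target in 3 moves from there.

3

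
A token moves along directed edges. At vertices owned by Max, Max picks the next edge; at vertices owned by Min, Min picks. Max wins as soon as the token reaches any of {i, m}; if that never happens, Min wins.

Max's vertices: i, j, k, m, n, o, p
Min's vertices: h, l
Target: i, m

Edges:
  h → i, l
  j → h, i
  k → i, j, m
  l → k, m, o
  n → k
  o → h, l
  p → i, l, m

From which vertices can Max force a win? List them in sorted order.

A0 = {i, m}
A1: add {j, k, p} — j (Max) has j→i; k (Max) has k→i; p (Max) has p→i.
A2: add {n} — n (Max) has n→k.
A3 = A2; e.g. h (Min) can still go to l. Fixed point.
Max's winning region = {i, j, k, m, n, p}.

i, j, k, m, n, p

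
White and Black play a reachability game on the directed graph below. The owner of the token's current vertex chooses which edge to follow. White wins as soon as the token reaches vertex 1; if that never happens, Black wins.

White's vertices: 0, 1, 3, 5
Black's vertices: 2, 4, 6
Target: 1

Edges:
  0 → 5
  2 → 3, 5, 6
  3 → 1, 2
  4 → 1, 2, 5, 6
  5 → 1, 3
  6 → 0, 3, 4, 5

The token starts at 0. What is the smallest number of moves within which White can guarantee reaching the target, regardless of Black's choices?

2

A0 = {1}
A1: add {3, 5} — 3 (White) has 3→1; 5 (White) has 5→1.
A2: add {0} — 0 (White) has 0→5.
A3 = A2; e.g. 2 (Black) can still go to 6. Fixed point.
0 enters the attractor at level 2, so White can force the target in 2 moves from there.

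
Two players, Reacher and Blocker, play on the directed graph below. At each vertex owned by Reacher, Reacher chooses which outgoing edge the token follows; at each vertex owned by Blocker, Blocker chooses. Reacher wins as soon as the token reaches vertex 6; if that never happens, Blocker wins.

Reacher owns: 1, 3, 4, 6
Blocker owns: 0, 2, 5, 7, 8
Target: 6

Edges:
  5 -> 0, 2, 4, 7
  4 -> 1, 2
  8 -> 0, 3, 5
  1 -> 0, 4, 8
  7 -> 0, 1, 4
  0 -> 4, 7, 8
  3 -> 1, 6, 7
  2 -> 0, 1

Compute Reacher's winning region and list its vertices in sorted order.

A0 = {6}
A1: add {3} — 3 (Reacher) has 3→6.
A2 = A1; e.g. 0 (Blocker) can still go to 4. Fixed point.
Reacher's winning region = {3, 6}.

3, 6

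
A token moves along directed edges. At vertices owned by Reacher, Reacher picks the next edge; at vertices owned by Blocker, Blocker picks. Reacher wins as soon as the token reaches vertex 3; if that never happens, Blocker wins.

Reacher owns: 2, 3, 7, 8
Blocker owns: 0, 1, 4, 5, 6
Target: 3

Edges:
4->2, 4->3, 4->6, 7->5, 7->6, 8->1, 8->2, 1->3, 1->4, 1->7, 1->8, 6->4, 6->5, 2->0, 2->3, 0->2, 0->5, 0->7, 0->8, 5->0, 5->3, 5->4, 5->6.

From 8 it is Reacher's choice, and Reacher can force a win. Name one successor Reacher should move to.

A0 = {3}
A1: add {2} — 2 (Reacher) has 2→3.
A2: add {8} — 8 (Reacher) has 8→2.
A3 = A2; e.g. 0 (Blocker) can still go to 5. Fixed point.
From 8, successor 2 is in the attractor (rank 1); the other successor 1 is not.

2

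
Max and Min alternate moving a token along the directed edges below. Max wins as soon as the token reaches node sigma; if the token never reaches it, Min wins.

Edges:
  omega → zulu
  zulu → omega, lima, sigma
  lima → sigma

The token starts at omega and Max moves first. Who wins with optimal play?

Track states (vertex, player-to-move).
A0 = {(sigma,Max), (sigma,Min)}
A1: add {(zulu,Max), (lima,Max), (lima,Min)}.
A2: add {(omega,Min)}.
A3 = A2; e.g. (omega,Max) stays out. (omega,Max) never enters ⇒ Min avoids the target.

Min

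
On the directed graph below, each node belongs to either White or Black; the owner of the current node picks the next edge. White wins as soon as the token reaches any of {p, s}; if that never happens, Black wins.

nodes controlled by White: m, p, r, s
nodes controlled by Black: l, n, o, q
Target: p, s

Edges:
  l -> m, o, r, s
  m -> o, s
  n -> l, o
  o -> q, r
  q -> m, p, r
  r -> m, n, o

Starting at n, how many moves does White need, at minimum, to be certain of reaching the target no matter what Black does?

A0 = {p, s}
A1: add {m} — m (White) has m→s.
A2: add {r} — r (White) has r→m.
A3: add {q} — q (Black): all of {m, p, r} already in.
A4: add {o} — o (Black): all of {q, r} already in.
A5: add {l} — l (Black): all of {m, o, r, s} already in.
A6: add {n} — n (Black): all of {l, o} already in.
A6 = all vertices. Fixed point.
n enters the attractor at level 6, so White can force the target in 6 moves from there.

6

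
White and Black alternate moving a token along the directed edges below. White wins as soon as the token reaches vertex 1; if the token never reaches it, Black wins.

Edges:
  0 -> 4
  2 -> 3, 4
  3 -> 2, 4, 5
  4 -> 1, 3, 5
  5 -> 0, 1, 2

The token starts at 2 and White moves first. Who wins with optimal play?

Black

Track states (vertex, player-to-move).
A0 = {(1,White), (1,Black)}
A1: add {(4,White), (5,White)}.
A2: add {(0,Black)}.
A3 = A2; e.g. (0,White) stays out. (2,White) never enters ⇒ Black avoids the target.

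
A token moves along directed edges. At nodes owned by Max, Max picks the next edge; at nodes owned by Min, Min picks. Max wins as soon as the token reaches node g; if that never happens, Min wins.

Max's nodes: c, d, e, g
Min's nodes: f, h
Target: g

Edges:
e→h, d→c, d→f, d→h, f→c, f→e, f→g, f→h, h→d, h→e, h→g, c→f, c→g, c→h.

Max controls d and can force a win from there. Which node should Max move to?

A0 = {g}
A1: add {c} — c (Max) has c→g.
A2: add {d} — d (Max) has d→c.
A3 = A2; e.g. e (Max) has no edge into A2. Fixed point.
From d, successor c is in the attractor (rank 1); the other successors f, h are not.

c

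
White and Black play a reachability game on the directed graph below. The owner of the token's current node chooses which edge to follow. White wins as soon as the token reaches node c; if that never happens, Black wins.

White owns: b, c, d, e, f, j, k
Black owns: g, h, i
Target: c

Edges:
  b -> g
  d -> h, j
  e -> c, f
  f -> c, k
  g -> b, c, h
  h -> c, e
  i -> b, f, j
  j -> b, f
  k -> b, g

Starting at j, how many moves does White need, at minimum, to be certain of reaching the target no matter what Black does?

A0 = {c}
A1: add {e, f} — e (White) has e→c; f (White) has f→c.
A2: add {h, j} — h (Black): all of {c, e} already in; j (White) has j→f.
j enters the attractor at level 2, so White can force the target in 2 moves from there.

2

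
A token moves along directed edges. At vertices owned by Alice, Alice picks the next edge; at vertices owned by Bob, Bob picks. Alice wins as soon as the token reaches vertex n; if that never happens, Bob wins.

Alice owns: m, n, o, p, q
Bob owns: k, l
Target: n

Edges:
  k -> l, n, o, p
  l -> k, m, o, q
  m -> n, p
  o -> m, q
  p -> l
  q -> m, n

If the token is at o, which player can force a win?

A0 = {n}
A1: add {m, q} — m (Alice) has m→n; q (Alice) has q→n.
A2: add {o} — o (Alice) has o→m.
A3 = A2; e.g. k (Bob) can still go to l. Fixed point.
o ∈ A2, so Alice can force the target.

Alice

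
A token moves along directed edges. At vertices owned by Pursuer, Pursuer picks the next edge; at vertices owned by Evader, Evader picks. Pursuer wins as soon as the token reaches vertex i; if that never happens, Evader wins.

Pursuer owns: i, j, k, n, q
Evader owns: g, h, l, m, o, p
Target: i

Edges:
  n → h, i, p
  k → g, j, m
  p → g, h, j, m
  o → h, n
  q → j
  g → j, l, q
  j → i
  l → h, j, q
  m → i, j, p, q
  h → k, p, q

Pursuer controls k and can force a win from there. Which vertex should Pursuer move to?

A0 = {i}
A1: add {j, n} — j (Pursuer) has j→i; n (Pursuer) has n→i.
A2: add {k, q} — k (Pursuer) has k→j; q (Pursuer) has q→j.
A3 = A2; e.g. g (Evader) can still go to l. Fixed point.
From k, successor j is in the attractor (rank 1); the other successors g, m are not.

j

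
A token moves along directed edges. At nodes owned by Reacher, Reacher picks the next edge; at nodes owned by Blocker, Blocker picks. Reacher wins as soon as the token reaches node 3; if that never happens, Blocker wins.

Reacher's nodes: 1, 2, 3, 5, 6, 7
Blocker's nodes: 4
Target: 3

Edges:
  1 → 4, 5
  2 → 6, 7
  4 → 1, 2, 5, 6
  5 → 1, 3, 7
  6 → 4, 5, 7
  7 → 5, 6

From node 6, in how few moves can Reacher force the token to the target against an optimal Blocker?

2

A0 = {3}
A1: add {5} — 5 (Reacher) has 5→3.
A2: add {1, 6, 7} — 1 (Reacher) has 1→5; 6 (Reacher) has 6→5; 7 (Reacher) has 7→5.
6 enters the attractor at level 2, so Reacher can force the target in 2 moves from there.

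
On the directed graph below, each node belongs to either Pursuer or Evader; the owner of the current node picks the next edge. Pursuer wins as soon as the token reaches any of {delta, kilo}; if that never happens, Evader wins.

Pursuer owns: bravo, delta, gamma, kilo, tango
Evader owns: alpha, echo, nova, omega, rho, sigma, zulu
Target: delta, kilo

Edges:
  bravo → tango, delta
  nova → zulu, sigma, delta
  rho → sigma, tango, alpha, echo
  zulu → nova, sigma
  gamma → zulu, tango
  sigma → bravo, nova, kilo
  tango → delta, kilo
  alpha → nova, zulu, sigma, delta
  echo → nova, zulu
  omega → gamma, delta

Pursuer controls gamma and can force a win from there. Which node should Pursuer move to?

A0 = {delta, kilo}
A1: add {bravo, tango} — bravo (Pursuer) has bravo→delta; tango (Pursuer) has tango→delta.
A2: add {gamma} — gamma (Pursuer) has gamma→tango.
A3: add {omega} — omega (Evader): all of {gamma, delta} already in.
A4 = A3; e.g. nova (Evader) can still go to zulu. Fixed point.
From gamma, successor tango is in the attractor (rank 1); the other successor zulu is not.

tango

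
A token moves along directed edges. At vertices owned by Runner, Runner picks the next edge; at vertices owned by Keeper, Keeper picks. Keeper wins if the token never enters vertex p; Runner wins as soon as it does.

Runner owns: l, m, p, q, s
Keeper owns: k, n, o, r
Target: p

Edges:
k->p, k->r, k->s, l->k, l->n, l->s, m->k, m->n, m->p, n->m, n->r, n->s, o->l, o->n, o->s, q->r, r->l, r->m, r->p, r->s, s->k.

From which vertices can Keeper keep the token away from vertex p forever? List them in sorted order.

k, l, n, o, q, r, s

A0 = {p}
A1: add {m} — m (Runner) has m→p.
A2 = A1; e.g. k (Keeper) can still go to r. Fixed point.
Runner's attractor = {m, p}; Keeper avoids the target exactly from the complement.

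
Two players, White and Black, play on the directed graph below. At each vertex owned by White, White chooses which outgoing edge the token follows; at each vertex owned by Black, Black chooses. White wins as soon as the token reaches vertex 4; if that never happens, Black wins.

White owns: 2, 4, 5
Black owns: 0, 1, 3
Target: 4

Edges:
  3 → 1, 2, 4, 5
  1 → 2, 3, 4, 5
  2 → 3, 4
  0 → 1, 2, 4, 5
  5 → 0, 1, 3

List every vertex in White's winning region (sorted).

2, 4

A0 = {4}
A1: add {2} — 2 (White) has 2→4.
A2 = A1; e.g. 0 (Black) can still go to 1. Fixed point.
White's winning region = {2, 4}.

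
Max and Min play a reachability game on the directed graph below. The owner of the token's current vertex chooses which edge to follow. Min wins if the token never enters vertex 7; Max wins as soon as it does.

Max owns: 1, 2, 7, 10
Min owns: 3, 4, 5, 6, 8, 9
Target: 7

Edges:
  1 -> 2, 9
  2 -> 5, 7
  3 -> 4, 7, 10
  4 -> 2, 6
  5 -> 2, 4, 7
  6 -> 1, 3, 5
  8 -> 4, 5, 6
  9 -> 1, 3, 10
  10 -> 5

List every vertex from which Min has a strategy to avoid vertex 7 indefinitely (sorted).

A0 = {7}
A1: add {2} — 2 (Max) has 2→7.
A2: add {1} — 1 (Max) has 1→2.
A3 = A2; e.g. 3 (Min) can still go to 4. Fixed point.
Max's attractor = {1, 2, 7}; Min avoids the target exactly from the complement.

3, 4, 5, 6, 8, 9, 10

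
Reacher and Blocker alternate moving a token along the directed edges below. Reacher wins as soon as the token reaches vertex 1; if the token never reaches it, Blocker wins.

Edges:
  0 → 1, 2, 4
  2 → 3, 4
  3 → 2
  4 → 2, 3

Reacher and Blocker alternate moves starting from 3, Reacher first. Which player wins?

Blocker

Track states (vertex, player-to-move).
A0 = {(1,Reacher), (1,Blocker)}
A1: add {(0,Reacher)}.
A2 = A1; e.g. (0,Blocker) stays out. (3,Reacher) never enters ⇒ Blocker avoids the target.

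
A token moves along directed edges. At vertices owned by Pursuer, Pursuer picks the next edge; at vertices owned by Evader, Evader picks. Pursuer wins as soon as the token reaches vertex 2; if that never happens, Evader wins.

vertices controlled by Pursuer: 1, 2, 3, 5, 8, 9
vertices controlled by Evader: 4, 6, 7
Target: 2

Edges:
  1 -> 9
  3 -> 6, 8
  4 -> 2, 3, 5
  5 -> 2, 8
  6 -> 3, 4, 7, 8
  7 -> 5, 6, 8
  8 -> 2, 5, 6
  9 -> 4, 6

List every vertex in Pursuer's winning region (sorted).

1, 2, 3, 4, 5, 8, 9

A0 = {2}
A1: add {5, 8} — 5 (Pursuer) has 5→2; 8 (Pursuer) has 8→2.
A2: add {3} — 3 (Pursuer) has 3→8.
A3: add {4} — 4 (Evader): all of {2, 3, 5} already in.
A4: add {9} — 9 (Pursuer) has 9→4.
A5: add {1} — 1 (Pursuer) has 1→9.
A6 = A5; e.g. 6 (Evader) can still go to 7. Fixed point.
Pursuer's winning region = {1, 2, 3, 4, 5, 8, 9}.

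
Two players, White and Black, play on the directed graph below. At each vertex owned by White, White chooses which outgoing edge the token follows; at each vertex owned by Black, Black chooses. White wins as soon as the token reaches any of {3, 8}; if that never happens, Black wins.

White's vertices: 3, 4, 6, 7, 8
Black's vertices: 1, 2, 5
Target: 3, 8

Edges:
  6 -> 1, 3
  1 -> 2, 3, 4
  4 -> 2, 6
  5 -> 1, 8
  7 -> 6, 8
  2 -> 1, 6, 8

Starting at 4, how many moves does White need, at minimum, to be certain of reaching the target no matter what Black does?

2

A0 = {3, 8}
A1: add {6, 7} — 6 (White) has 6→3; 7 (White) has 7→8.
A2: add {4} — 4 (White) has 4→6.
A3 = A2; e.g. 1 (Black) can still go to 2. Fixed point.
4 enters the attractor at level 2, so White can force the target in 2 moves from there.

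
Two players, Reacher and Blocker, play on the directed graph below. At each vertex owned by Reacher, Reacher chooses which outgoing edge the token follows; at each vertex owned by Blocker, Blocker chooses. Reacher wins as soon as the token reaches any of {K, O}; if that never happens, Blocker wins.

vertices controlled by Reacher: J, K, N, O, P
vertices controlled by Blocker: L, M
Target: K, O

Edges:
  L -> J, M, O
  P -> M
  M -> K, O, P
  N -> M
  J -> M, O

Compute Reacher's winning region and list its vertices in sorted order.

A0 = {K, O}
A1: add {J} — J (Reacher) has J→O.
A2 = A1; e.g. L (Blocker) can still go to M. Fixed point.
Reacher's winning region = {J, K, O}.

J, K, O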